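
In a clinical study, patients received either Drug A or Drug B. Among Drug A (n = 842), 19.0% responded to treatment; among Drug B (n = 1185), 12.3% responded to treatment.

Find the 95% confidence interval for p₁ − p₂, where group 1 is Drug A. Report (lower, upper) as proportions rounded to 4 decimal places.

Each SE is √(p̂(1−p̂)/n): √(0.1900·0.8100/842) = 0.01352 and √(0.1230·0.8770/1185) = 0.00954.
SE(p̂₁ − p̂₂) = √(SE₁² + SE₂²) = √(0.0001827904 + 0.0000910116) = 0.01655, since the two samples are independent.
At 95% confidence z* = 1.960; margin = 1.960 × 0.01655 = 0.03244.
The difference is 0.1900 − 0.1230 = 0.0670, so the interval is 0.0670 ± 0.03244 = (0.0346, 0.0994).

(0.0346, 0.0994)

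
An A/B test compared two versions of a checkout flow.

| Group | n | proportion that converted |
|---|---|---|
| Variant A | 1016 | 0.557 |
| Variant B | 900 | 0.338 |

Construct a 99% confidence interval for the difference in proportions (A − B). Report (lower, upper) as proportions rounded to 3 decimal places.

(0.162, 0.276)

Each SE is √(p̂(1−p̂)/n): √(0.5570·0.4430/1016) = 0.01558 and √(0.3380·0.6620/900) = 0.01577.
SE(p̂₁ − p̂₂) = √(SE₁² + SE₂²) = √(0.0002427364 + 0.0002486929) = 0.02217, since the two samples are independent.
At 99% confidence z* = 2.576; margin = 2.576 × 0.02217 = 0.05711.
The difference is 0.5570 − 0.3380 = 0.2190, so the interval is 0.2190 ± 0.05711 = (0.162, 0.276).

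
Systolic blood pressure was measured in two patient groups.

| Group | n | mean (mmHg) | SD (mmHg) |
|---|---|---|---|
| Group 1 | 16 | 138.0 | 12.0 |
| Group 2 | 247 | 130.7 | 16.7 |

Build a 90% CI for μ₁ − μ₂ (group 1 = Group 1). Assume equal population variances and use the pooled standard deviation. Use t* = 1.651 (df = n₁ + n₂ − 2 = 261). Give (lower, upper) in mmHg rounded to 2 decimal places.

(0.29, 14.31)

Pooled variance s_p² = [15·12.0² + 246·16.7²] / (16+247−2) = 271.1377, so s_p = 16.4663.
SE_diff = s_p·√(1/n₁ + 1/n₂) = 16.4663·√(1/16 + 1/247) = 4.2478.
t* = 1.651; margin = 1.651 × 4.2478 = 7.0131.
Difference = 138.0 − 130.7 = 7.3000.
7.3000 ± 7.0131 → (0.29, 14.31).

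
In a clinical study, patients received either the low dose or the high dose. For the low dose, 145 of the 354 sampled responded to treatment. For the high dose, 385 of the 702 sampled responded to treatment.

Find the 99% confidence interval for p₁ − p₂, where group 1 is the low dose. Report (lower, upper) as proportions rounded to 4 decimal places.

p̂₁ = 145/354 = 0.4096 and p̂₂ = 385/702 = 0.5484.
SE₁ = √(p̂₁(1−p̂₁)/n₁) = √(0.4096·0.5904/354) = 0.02614; SE₂ = √(0.5484·0.4516/702) = 0.01878.
Independent samples: SE of the difference = √(SE₁² + SE₂²) = √(0.0006832996 + 0.0003526884) = 0.03219.
z* for 99% confidence is 2.576, so the margin of error is 2.576 × 0.03219 = 0.08292.
Point estimate p̂₁ − p̂₂ = 0.4096 − 0.5484 = -0.1388.
-0.1388 ± 0.08292 → (-0.2217, -0.0559).

(-0.2217, -0.0559)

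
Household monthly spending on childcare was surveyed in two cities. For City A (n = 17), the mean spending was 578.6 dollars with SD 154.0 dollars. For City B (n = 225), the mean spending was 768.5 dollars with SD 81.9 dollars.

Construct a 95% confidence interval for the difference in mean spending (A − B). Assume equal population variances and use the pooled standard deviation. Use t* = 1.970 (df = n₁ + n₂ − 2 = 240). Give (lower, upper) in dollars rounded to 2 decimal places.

Pooled variance s_p² = [16·154.0² + 224·81.9²] / (17+225−2) = 7841.5027, so s_p = 88.5523.
SE_diff = s_p·√(1/n₁ + 1/n₂) = 88.5523·√(1/17 + 1/225) = 22.2737.
t* = 1.970; margin = 1.970 × 22.2737 = 43.8792.
Difference = 578.6 − 768.5 = -189.9000.
-189.9000 ± 43.8792 → (-233.78, -146.02).

(-233.78, -146.02)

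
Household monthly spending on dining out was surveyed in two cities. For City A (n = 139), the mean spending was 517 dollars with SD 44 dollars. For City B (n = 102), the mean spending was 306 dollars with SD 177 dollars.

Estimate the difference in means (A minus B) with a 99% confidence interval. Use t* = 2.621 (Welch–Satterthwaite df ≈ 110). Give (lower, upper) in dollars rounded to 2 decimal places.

(164.04, 257.96)

Standard errors of each mean: 44/√139 = 3.7320 and 177/√102 = 17.5256.
SE(x̄₁ − x̄₂) = √(3.7320² + 17.5256²) = 17.9186 for independent samples with unequal variances.
With t* = 2.621, the margin is 2.621 × 17.9186 = 46.9647.
x̄₁ − x̄₂ = 517 − 306 = 211.0000; the interval is 211.0000 ± 46.9647 = (164.04, 257.96).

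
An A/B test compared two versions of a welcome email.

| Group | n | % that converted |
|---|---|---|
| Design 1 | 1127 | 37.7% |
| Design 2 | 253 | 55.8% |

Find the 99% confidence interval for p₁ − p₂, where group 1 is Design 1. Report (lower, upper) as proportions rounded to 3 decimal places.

(-0.270, -0.092)

SE₁ = √(p̂₁(1−p̂₁)/n₁) = √(0.3770·0.6230/1127) = 0.01444; SE₂ = √(0.5580·0.4420/253) = 0.03122.
Independent samples: SE of the difference = √(SE₁² + SE₂²) = √(0.0002085136 + 0.0009746884) = 0.03440.
z* for 99% confidence is 2.576, so the margin of error is 2.576 × 0.03440 = 0.08861.
Point estimate p̂₁ − p̂₂ = 0.3770 − 0.5580 = -0.1810.
-0.1810 ± 0.08861 → (-0.270, -0.092).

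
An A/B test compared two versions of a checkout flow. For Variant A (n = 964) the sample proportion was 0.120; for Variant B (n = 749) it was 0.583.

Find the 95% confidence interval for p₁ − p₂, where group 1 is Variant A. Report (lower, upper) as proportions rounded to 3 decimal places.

(-0.504, -0.422)

SE₁ = √(p̂₁(1−p̂₁)/n₁) = √(0.1200·0.8800/964) = 0.01047; SE₂ = √(0.5830·0.4170/749) = 0.01802.
Independent samples: SE of the difference = √(SE₁² + SE₂²) = √(0.0001096209 + 0.0003247204) = 0.02084.
z* for 95% confidence is 1.960, so the margin of error is 1.960 × 0.02084 = 0.04085.
Point estimate p̂₁ − p̂₂ = 0.1200 − 0.5830 = -0.4630.
-0.4630 ± 0.04085 → (-0.504, -0.422).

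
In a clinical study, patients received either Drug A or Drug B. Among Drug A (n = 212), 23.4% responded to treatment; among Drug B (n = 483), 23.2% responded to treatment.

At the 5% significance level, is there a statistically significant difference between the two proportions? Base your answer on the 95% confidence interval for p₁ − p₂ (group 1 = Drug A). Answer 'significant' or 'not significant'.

not significant

Each SE is √(p̂(1−p̂)/n): √(0.2340·0.7660/212) = 0.02908 and √(0.2320·0.7680/483) = 0.01921.
SE(p̂₁ − p̂₂) = √(SE₁² + SE₂²) = √(0.0008456464 + 0.0003690241) = 0.03485, since the two samples are independent.
At 95% confidence z* = 1.960; margin = 1.960 × 0.03485 = 0.06831.
The difference is 0.2340 − 0.2320 = 0.0020, so the interval is 0.0020 ± 0.06831 = (-0.06631, 0.07031).
The interval (-0.06631, 0.07031) contains 0, so the difference is not significant.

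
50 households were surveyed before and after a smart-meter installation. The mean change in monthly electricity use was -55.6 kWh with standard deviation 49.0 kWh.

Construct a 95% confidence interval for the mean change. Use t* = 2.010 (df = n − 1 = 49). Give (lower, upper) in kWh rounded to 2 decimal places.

Paired design: SE = s_d/√n = 49.0/√50 = 6.9296.
t* = 2.010; margin of error = 2.010 × 6.9296 = 13.9285.
-55.6 ± 13.9285 → (-69.53, -41.67).

(-69.53, -41.67)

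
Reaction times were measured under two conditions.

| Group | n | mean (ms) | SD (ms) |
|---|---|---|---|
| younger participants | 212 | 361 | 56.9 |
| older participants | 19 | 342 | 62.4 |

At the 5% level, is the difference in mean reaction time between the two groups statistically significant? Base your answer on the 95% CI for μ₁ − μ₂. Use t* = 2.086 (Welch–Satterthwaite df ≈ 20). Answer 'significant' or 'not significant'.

SE₁ = s₁/√n₁ = 56.9/√212 = 3.9079; SE₂ = 62.4/√19 = 14.3155.
Independent samples, unequal variances: SE_diff = √(SE₁² + SE₂²) = √(15.27168241 + 204.93354025) = 14.8393.
t* = 2.086, so margin of error = 2.086 × 14.8393 = 30.9548.
Difference in means = 361 − 342 = 19.0000.
19.0000 ± 30.9548 → (-11.9548, 49.9548).
The interval (-11.9548, 49.9548) contains 0, so the difference is not significant.

not significant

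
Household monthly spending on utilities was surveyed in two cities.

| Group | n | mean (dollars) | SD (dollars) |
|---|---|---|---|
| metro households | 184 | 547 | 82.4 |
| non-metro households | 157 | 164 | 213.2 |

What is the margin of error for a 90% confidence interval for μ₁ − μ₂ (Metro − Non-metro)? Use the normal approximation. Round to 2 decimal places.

Per-group SEs: s₁/√n₁ = 82.4/√184 = 6.0746, s₂/√n₂ = 213.2/√157 = 17.0152.
Unpooled SE of the difference: √(36.90076516 + 289.51703104) = 18.0670.
Margin of error = z* · SE = 1.645 × 18.0670 = 29.7202.

29.72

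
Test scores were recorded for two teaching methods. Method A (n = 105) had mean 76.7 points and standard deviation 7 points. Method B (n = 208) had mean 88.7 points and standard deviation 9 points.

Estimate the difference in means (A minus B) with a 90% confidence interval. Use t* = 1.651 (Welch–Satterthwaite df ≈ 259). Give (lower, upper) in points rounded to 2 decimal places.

(-13.53, -10.47)

Per-group SEs: s₁/√n₁ = 7/√105 = 0.6831, s₂/√n₂ = 9/√208 = 0.6240.
Unpooled SE of the difference: √(0.46662561 + 0.389376) = 0.9252.
Margin of error = t* · SE = 1.651 × 0.9252 = 1.5275.
x̄₁ − x̄₂ = 76.7 − 88.7 = -12.0000.
CI: -12.0000 ± 1.5275 = (-13.53, -10.47).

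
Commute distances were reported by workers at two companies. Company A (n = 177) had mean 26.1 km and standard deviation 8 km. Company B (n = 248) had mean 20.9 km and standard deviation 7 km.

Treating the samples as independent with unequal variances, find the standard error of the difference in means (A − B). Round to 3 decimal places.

0.748

Per-group SEs: s₁/√n₁ = 8/√177 = 0.6013, s₂/√n₂ = 7/√248 = 0.4445.
Unpooled SE of the difference: √(0.36156169 + 0.19758025) = 0.7478.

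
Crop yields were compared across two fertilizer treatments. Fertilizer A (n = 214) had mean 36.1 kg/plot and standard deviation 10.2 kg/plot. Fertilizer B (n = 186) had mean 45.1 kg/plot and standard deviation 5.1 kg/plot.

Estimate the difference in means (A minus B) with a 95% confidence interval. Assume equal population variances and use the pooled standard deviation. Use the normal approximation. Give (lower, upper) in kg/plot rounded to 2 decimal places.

(-10.62, -7.38)

s_p = √[((n₁−1)s₁² + (n₂−1)s₂²)/(n₁+n₂−2)] = √[(213·10.2² + 185·5.1²)/398] = 8.2322.
SE = 8.2322·√(1/214 + 1/186) = 0.8252.
With z* = 1.960, margin = 1.960 × 0.8252 = 1.6174.
x̄₁ − x̄₂ = 36.1 − 45.1 = -9.0000; interval -9.0000 ± 1.6174 = (-10.62, -7.38).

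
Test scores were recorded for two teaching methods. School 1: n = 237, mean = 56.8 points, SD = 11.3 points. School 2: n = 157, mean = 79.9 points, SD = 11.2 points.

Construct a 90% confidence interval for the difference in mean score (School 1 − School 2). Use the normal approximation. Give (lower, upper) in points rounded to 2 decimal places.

Per-group SEs: s₁/√n₁ = 11.3/√237 = 0.7340, s₂/√n₂ = 11.2/√157 = 0.8939.
Unpooled SE of the difference: √(0.538756 + 0.79905721) = 1.1566.
Margin of error = z* · SE = 1.645 × 1.1566 = 1.9026.
x̄₁ − x̄₂ = 56.8 − 79.9 = -23.1000.
CI: -23.1000 ± 1.9026 = (-25.00, -21.20).

(-25.00, -21.20)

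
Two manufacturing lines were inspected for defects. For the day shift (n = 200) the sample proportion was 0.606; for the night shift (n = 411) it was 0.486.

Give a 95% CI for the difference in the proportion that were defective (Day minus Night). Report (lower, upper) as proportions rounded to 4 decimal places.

(0.0368, 0.2032)

The two standard errors are √(0.6060×0.3940/200) = 0.03455 and √(0.4860×0.5140/411) = 0.02465.
Because the samples are independent, SE_diff = √(0.03455² + 0.02465²) = 0.04244.
Using z* = 1.960 for 95%, ME = 1.960 × 0.04244 = 0.08318.
p̂₁ − p̂₂ = 0.1200; interval 0.1200 ± 0.08318 gives (0.0368, 0.2032).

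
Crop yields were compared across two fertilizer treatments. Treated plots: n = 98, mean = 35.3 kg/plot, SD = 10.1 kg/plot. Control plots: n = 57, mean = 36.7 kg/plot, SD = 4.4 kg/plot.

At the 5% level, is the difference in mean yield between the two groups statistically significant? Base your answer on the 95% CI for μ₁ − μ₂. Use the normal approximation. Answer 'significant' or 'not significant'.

not significant

Standard errors of each mean: 10.1/√98 = 1.0203 and 4.4/√57 = 0.5828.
SE(x̄₁ − x̄₂) = √(1.0203² + 0.5828²) = 1.1750 for independent samples with unequal variances.
With z* = 1.960, the margin is 1.960 × 1.1750 = 2.3030.
x̄₁ − x̄₂ = 35.3 − 36.7 = -1.4000; the interval is -1.4000 ± 2.3030 = (-3.7030, 0.9030).
The interval (-3.7030, 0.9030) contains 0, so the difference is not significant.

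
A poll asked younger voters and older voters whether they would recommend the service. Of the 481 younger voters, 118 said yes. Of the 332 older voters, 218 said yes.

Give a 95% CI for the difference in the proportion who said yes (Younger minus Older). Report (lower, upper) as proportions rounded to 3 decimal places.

(-0.475, -0.347)

p̂₁ = 118/481 = 0.2453 and p̂₂ = 218/332 = 0.6566.
SE₁ = √(p̂₁(1−p̂₁)/n₁) = √(0.2453·0.7547/481) = 0.01962; SE₂ = √(0.6566·0.3434/332) = 0.02606.
Independent samples: SE of the difference = √(SE₁² + SE₂²) = √(0.0003849444 + 0.0006791236) = 0.03262.
z* for 95% confidence is 1.960, so the margin of error is 1.960 × 0.03262 = 0.06394.
Point estimate p̂₁ − p̂₂ = 0.2453 − 0.6566 = -0.4113.
-0.4113 ± 0.06394 → (-0.475, -0.347).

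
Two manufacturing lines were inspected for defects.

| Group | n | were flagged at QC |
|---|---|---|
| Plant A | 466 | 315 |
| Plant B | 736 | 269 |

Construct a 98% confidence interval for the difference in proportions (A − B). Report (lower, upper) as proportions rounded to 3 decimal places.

p̂₁ = 315/466 = 0.6760 and p̂₂ = 269/736 = 0.3655.
SE₁ = √(p̂₁(1−p̂₁)/n₁) = √(0.6760·0.3240/466) = 0.02168; SE₂ = √(0.3655·0.6345/736) = 0.01775.
Independent samples: SE of the difference = √(SE₁² + SE₂²) = √(0.0004700224 + 0.0003150625) = 0.02802.
z* for 98% confidence is 2.326, so the margin of error is 2.326 × 0.02802 = 0.06517.
Point estimate p̂₁ − p̂₂ = 0.6760 − 0.3655 = 0.3105.
0.3105 ± 0.06517 → (0.245, 0.376).

(0.245, 0.376)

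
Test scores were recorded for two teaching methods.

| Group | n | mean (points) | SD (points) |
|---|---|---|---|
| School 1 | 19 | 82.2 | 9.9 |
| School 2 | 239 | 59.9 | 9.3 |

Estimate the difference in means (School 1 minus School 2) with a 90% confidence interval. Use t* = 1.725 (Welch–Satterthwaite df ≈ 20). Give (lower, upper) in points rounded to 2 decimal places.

(18.25, 26.35)

Standard errors of each mean: 9.9/√19 = 2.2712 and 9.3/√239 = 0.6016.
SE(x̄₁ − x̄₂) = √(2.2712² + 0.6016²) = 2.3495 for independent samples with unequal variances.
With t* = 1.725, the margin is 1.725 × 2.3495 = 4.0529.
x̄₁ − x̄₂ = 82.2 − 59.9 = 22.3000; the interval is 22.3000 ± 4.0529 = (18.25, 26.35).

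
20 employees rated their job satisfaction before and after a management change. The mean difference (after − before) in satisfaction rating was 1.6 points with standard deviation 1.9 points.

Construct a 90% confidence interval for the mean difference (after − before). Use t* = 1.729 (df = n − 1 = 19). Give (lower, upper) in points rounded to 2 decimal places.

Paired design: SE = s_d/√n = 1.9/√20 = 0.4249.
t* = 1.729; margin of error = 1.729 × 0.4249 = 0.7347.
1.6 ± 0.7347 → (0.87, 2.33).

(0.87, 2.33)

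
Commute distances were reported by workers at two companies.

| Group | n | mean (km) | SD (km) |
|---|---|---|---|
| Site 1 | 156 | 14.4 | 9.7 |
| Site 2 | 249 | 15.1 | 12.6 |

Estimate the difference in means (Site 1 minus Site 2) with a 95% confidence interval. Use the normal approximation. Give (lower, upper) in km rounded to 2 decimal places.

Per-group SEs: s₁/√n₁ = 9.7/√156 = 0.7766, s₂/√n₂ = 12.6/√249 = 0.7985.
Unpooled SE of the difference: √(0.60310756 + 0.63760225) = 1.1139.
Margin of error = z* · SE = 1.960 × 1.1139 = 2.1832.
x̄₁ − x̄₂ = 14.4 − 15.1 = -0.7000.
CI: -0.7000 ± 2.1832 = (-2.88, 1.48).

(-2.88, 1.48)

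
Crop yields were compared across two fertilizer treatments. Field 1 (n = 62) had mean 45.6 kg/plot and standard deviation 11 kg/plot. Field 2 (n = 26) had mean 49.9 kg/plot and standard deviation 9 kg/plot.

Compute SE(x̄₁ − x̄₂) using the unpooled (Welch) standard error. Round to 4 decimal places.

2.2510

Standard errors of each mean: 11/√62 = 1.3970 and 9/√26 = 1.7650.
SE(x̄₁ − x̄₂) = √(1.3970² + 1.7650²) = 2.2510 for independent samples with unequal variances.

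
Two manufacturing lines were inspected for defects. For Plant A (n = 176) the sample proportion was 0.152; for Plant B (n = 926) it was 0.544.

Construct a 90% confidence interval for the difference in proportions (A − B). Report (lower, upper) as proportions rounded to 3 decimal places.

The two standard errors are √(0.1520×0.8480/176) = 0.02706 and √(0.5440×0.4560/926) = 0.01637.
Because the samples are independent, SE_diff = √(0.02706² + 0.01637²) = 0.03163.
Using z* = 1.645 for 90%, ME = 1.645 × 0.03163 = 0.05203.
p̂₁ − p̂₂ = -0.3920; interval -0.3920 ± 0.05203 gives (-0.444, -0.340).

(-0.444, -0.340)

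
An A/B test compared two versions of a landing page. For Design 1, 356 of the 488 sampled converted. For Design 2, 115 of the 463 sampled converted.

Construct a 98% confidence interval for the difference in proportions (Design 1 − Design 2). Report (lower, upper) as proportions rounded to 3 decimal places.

First, p̂₁ = 356/488 = 0.7295; p̂₂ = 115/463 = 0.2484.
The two standard errors are √(0.7295×0.2705/488) = 0.02011 and √(0.2484×0.7516/463) = 0.02008.
Because the samples are independent, SE_diff = √(0.02011² + 0.02008²) = 0.02842.
Using z* = 2.326 for 98%, ME = 2.326 × 0.02842 = 0.06610.
p̂₁ − p̂₂ = 0.4811; interval 0.4811 ± 0.06610 gives (0.415, 0.547).

(0.415, 0.547)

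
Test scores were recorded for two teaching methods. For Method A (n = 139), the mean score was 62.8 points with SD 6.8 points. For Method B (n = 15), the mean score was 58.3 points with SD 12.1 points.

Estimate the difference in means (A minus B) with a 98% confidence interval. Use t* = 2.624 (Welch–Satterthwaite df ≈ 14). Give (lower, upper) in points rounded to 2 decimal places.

(-3.84, 12.84)

SE₁ = s₁/√n₁ = 6.8/√139 = 0.5768; SE₂ = 12.1/√15 = 3.1242.
Independent samples, unequal variances: SE_diff = √(SE₁² + SE₂²) = √(0.33269824 + 9.76062564) = 3.1770.
t* = 2.624, so margin of error = 2.624 × 3.1770 = 8.3364.
Difference in means = 62.8 − 58.3 = 4.5000.
4.5000 ± 8.3364 → (-3.84, 12.84).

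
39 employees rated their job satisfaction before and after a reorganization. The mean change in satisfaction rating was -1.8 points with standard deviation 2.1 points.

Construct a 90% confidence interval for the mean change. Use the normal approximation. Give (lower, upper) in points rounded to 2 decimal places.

(-2.35, -1.25)

This is a matched-pairs design, so SE = s_d/√n = 2.1/√39 = 0.3363.
Margin = 1.645 × 0.3363 = 0.5532; the interval is -1.8 ± 0.5532 = (-2.35, -1.25).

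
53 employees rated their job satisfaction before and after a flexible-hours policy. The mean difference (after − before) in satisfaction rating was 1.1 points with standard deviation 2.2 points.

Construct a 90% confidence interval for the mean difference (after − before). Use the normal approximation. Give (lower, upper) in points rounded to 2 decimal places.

This is a matched-pairs design, so SE = s_d/√n = 2.2/√53 = 0.3022.
Margin = 1.645 × 0.3022 = 0.4971; the interval is 1.1 ± 0.4971 = (0.60, 1.60).

(0.60, 1.60)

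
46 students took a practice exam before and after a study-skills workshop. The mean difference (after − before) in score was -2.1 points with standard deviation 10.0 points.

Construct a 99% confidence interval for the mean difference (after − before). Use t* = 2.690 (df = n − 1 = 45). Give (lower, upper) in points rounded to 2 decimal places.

(-6.07, 1.87)

This is a matched-pairs design, so SE = s_d/√n = 10.0/√46 = 1.4744.
Margin = 2.690 × 1.4744 = 3.9661; the interval is -2.1 ± 3.9661 = (-6.07, 1.87).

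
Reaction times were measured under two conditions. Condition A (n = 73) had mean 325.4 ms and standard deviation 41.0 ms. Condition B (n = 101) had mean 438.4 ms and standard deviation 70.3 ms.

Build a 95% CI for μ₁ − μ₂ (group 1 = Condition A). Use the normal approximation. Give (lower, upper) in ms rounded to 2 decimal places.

Standard errors of each mean: 41.0/√73 = 4.7987 and 70.3/√101 = 6.9951.
SE(x̄₁ − x̄₂) = √(4.7987² + 6.9951²) = 8.4829 for independent samples with unequal variances.
With z* = 1.960, the margin is 1.960 × 8.4829 = 16.6265.
x̄₁ − x̄₂ = 325.4 − 438.4 = -113.0000; the interval is -113.0000 ± 16.6265 = (-129.63, -96.37).

(-129.63, -96.37)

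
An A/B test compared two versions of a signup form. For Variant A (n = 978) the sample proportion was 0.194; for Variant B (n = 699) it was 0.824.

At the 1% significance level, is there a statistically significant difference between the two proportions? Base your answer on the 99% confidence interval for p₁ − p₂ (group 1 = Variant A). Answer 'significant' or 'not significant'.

significant

The two standard errors are √(0.1940×0.8060/978) = 0.01264 and √(0.8240×0.1760/699) = 0.01440.
Because the samples are independent, SE_diff = √(0.01264² + 0.01440²) = 0.01916.
Using z* = 2.576 for 99%, ME = 2.576 × 0.01916 = 0.04936.
p̂₁ − p̂₂ = -0.6300; interval -0.6300 ± 0.04936 gives (-0.67936, -0.58064).
The interval (-0.67936, -0.58064) does not contain 0, so the difference is significant.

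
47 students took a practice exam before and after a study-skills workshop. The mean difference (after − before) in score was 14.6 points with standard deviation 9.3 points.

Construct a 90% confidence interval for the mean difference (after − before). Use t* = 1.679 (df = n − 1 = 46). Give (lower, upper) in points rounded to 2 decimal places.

(12.32, 16.88)

Paired design: SE = s_d/√n = 9.3/√47 = 1.3565.
t* = 1.679; margin of error = 1.679 × 1.3565 = 2.2776.
14.6 ± 2.2776 → (12.32, 16.88).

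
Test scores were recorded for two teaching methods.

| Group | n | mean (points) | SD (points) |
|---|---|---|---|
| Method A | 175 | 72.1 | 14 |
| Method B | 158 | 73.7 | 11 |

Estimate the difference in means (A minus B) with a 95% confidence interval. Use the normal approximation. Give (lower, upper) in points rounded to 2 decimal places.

Standard errors of each mean: 14/√175 = 1.0583 and 11/√158 = 0.8751.
SE(x̄₁ − x̄₂) = √(1.0583² + 0.8751²) = 1.3732 for independent samples with unequal variances.
With z* = 1.960, the margin is 1.960 × 1.3732 = 2.6915.
x̄₁ − x̄₂ = 72.1 − 73.7 = -1.6000; the interval is -1.6000 ± 2.6915 = (-4.29, 1.09).

(-4.29, 1.09)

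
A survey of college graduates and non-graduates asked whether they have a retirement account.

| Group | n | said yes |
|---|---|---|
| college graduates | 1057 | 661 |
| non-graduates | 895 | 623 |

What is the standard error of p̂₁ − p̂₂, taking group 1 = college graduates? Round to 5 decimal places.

First, p̂₁ = 661/1057 = 0.6254; p̂₂ = 623/895 = 0.6961.
The two standard errors are √(0.6254×0.3746/1057) = 0.01489 and √(0.6961×0.3039/895) = 0.01537.
Because the samples are independent, SE_diff = √(0.01489² + 0.01537²) = 0.02140.

0.02140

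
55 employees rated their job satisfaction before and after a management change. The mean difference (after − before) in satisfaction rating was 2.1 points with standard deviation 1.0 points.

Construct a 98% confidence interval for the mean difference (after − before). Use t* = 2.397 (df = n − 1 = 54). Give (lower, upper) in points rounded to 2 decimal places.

(1.78, 2.42)

Paired design: SE = s_d/√n = 1.0/√55 = 0.1348.
t* = 2.397; margin of error = 2.397 × 0.1348 = 0.3231.
2.1 ± 0.3231 → (1.78, 2.42).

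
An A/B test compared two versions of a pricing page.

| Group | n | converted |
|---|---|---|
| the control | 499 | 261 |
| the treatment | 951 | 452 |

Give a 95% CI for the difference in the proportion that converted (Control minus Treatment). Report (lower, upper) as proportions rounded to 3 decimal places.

First, p̂₁ = 261/499 = 0.5230; p̂₂ = 452/951 = 0.4753.
The two standard errors are √(0.5230×0.4770/499) = 0.02236 and √(0.4753×0.5247/951) = 0.01619.
Because the samples are independent, SE_diff = √(0.02236² + 0.01619²) = 0.02761.
Using z* = 1.960 for 95%, ME = 1.960 × 0.02761 = 0.05412.
p̂₁ − p̂₂ = 0.0477; interval 0.0477 ± 0.05412 gives (-0.006, 0.102).

(-0.006, 0.102)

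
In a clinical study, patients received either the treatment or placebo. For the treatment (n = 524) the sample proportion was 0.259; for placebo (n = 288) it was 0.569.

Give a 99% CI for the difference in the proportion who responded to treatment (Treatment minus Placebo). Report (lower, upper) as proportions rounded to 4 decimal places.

(-0.3999, -0.2201)

Each SE is √(p̂(1−p̂)/n): √(0.2590·0.7410/524) = 0.01914 and √(0.5690·0.4310/288) = 0.02918.
SE(p̂₁ − p̂₂) = √(SE₁² + SE₂²) = √(0.0003663396 + 0.0008514724) = 0.03490, since the two samples are independent.
At 99% confidence z* = 2.576; margin = 2.576 × 0.03490 = 0.08990.
The difference is 0.2590 − 0.5690 = -0.3100, so the interval is -0.3100 ± 0.08990 = (-0.3999, -0.2201).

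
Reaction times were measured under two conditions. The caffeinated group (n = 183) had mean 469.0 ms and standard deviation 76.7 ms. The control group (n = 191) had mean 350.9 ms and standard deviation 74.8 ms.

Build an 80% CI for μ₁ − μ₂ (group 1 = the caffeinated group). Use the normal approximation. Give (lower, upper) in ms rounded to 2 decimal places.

Per-group SEs: s₁/√n₁ = 76.7/√183 = 5.6698, s₂/√n₂ = 74.8/√191 = 5.4123.
Unpooled SE of the difference: √(32.14663204 + 29.29299129) = 7.8383.
Margin of error = z* · SE = 1.282 × 7.8383 = 10.0487.
x̄₁ − x̄₂ = 469.0 − 350.9 = 118.1000.
CI: 118.1000 ± 10.0487 = (108.05, 128.15).

(108.05, 128.15)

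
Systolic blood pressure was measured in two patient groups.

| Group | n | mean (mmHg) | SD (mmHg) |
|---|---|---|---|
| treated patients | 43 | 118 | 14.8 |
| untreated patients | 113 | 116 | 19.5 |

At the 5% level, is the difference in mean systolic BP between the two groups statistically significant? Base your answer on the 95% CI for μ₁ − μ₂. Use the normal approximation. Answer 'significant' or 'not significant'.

SE₁ = s₁/√n₁ = 14.8/√43 = 2.2570; SE₂ = 19.5/√113 = 1.8344.
Independent samples, unequal variances: SE_diff = √(SE₁² + SE₂²) = √(5.094049 + 3.36502336) = 2.9084.
z* = 1.960, so margin of error = 1.960 × 2.9084 = 5.7005.
Difference in means = 118 − 116 = 2.0000.
2.0000 ± 5.7005 → (-3.7005, 7.7005).
The interval (-3.7005, 7.7005) contains 0, so the difference is not significant.

not significant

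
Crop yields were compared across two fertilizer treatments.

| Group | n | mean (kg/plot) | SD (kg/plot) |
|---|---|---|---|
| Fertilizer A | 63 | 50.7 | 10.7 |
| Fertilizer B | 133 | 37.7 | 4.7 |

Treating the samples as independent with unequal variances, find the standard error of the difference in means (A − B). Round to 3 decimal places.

Standard errors of each mean: 10.7/√63 = 1.3481 and 4.7/√133 = 0.4075.
SE(x̄₁ − x̄₂) = √(1.3481² + 0.4075²) = 1.4083 for independent samples with unequal variances.

1.408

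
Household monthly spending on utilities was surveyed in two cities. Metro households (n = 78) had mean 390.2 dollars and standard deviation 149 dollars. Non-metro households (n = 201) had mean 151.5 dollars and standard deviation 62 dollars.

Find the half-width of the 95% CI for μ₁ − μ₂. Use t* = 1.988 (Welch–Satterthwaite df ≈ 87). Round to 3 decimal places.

SE₁ = s₁/√n₁ = 149/√78 = 16.8709; SE₂ = 62/√201 = 4.3731.
Independent samples, unequal variances: SE_diff = √(SE₁² + SE₂²) = √(284.62726681 + 19.12400361) = 17.4285.
t* = 1.988, so margin of error = 1.988 × 17.4285 = 34.6479.

34.648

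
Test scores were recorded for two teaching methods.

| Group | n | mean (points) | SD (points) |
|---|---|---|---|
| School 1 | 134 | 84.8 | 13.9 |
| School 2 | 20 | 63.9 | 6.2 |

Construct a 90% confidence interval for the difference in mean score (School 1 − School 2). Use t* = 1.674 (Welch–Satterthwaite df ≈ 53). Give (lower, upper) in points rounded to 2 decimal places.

Standard errors of each mean: 13.9/√134 = 1.2008 and 6.2/√20 = 1.3864.
SE(x̄₁ − x̄₂) = √(1.2008² + 1.3864²) = 1.8341 for independent samples with unequal variances.
With t* = 1.674, the margin is 1.674 × 1.8341 = 3.0703.
x̄₁ − x̄₂ = 84.8 − 63.9 = 20.9000; the interval is 20.9000 ± 3.0703 = (17.83, 23.97).

(17.83, 23.97)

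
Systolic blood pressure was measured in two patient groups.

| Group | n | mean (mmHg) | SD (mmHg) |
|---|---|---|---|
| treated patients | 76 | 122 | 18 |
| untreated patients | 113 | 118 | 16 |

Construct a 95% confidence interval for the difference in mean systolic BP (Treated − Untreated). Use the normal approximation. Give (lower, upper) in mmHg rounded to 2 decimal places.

SE₁ = s₁/√n₁ = 18/√76 = 2.0647; SE₂ = 16/√113 = 1.5052.
Independent samples, unequal variances: SE_diff = √(SE₁² + SE₂²) = √(4.26298609 + 2.26562704) = 2.5551.
z* = 1.960, so margin of error = 1.960 × 2.5551 = 5.0080.
Difference in means = 122 − 118 = 4.0000.
4.0000 ± 5.0080 → (-1.01, 9.01).

(-1.01, 9.01)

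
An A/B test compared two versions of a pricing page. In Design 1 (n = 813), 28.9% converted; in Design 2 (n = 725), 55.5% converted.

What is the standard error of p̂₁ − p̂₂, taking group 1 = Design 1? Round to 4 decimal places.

0.0244

Each SE is √(p̂(1−p̂)/n): √(0.2890·0.7110/813) = 0.01590 and √(0.5550·0.4450/725) = 0.01846.
SE(p̂₁ − p̂₂) = √(SE₁² + SE₂²) = √(0.00025281 + 0.0003407716) = 0.02436, since the two samples are independent.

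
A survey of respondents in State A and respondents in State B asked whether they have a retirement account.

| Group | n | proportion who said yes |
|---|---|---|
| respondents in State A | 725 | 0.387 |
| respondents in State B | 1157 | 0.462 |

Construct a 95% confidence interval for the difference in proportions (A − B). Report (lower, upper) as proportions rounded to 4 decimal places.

(-0.1206, -0.0294)

SE₁ = √(p̂₁(1−p̂₁)/n₁) = √(0.3870·0.6130/725) = 0.01809; SE₂ = √(0.4620·0.5380/1157) = 0.01466.
Independent samples: SE of the difference = √(SE₁² + SE₂²) = √(0.0003272481 + 0.0002149156) = 0.02328.
z* for 95% confidence is 1.960, so the margin of error is 1.960 × 0.02328 = 0.04563.
Point estimate p̂₁ − p̂₂ = 0.3870 − 0.4620 = -0.0750.
-0.0750 ± 0.04563 → (-0.1206, -0.0294).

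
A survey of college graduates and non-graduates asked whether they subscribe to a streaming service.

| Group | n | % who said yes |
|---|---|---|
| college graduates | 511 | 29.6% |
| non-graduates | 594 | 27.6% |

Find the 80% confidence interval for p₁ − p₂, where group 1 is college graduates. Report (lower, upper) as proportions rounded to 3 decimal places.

Each SE is √(p̂(1−p̂)/n): √(0.2960·0.7040/511) = 0.02019 and √(0.2760·0.7240/594) = 0.01834.
SE(p̂₁ − p̂₂) = √(SE₁² + SE₂²) = √(0.0004076361 + 0.0003363556) = 0.02728, since the two samples are independent.
At 80% confidence z* = 1.282; margin = 1.282 × 0.02728 = 0.03497.
The difference is 0.2960 − 0.2760 = 0.0200, so the interval is 0.0200 ± 0.03497 = (-0.015, 0.055).

(-0.015, 0.055)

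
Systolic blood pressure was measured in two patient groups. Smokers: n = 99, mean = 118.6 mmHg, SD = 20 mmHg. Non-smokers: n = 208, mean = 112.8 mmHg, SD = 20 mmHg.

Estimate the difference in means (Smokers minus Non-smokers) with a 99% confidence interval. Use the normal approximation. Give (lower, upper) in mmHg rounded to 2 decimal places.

SE₁ = s₁/√n₁ = 20/√99 = 2.0101; SE₂ = 20/√208 = 1.3868.
Independent samples, unequal variances: SE_diff = √(SE₁² + SE₂²) = √(4.04050201 + 1.92321424) = 2.4421.
z* = 2.576, so margin of error = 2.576 × 2.4421 = 6.2908.
Difference in means = 118.6 − 112.8 = 5.8000.
5.8000 ± 6.2908 → (-0.49, 12.09).

(-0.49, 12.09)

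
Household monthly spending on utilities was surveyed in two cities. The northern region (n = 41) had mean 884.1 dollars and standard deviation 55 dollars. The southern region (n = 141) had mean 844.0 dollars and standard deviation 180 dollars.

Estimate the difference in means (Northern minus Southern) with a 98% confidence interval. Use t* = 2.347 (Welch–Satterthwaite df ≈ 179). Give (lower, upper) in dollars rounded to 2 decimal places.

Per-group SEs: s₁/√n₁ = 55/√41 = 8.5896, s₂/√n₂ = 180/√141 = 15.1587.
Unpooled SE of the difference: √(73.78122816 + 229.78618569) = 17.4232.
Margin of error = t* · SE = 2.347 × 17.4232 = 40.8923.
x̄₁ − x̄₂ = 884.1 − 844.0 = 40.1000.
CI: 40.1000 ± 40.8923 = (-0.79, 80.99).

(-0.79, 80.99)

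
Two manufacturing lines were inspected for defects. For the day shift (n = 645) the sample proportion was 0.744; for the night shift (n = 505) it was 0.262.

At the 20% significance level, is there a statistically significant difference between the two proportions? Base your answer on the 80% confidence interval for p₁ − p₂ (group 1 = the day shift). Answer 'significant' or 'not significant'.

significant

The two standard errors are √(0.7440×0.2560/645) = 0.01718 and √(0.2620×0.7380/505) = 0.01957.
Because the samples are independent, SE_diff = √(0.01718² + 0.01957²) = 0.02604.
Using z* = 1.282 for 80%, ME = 1.282 × 0.02604 = 0.03338.
p̂₁ − p̂₂ = 0.4820; interval 0.4820 ± 0.03338 gives (0.44862, 0.51538).
The interval (0.44862, 0.51538) does not contain 0, so the difference is significant.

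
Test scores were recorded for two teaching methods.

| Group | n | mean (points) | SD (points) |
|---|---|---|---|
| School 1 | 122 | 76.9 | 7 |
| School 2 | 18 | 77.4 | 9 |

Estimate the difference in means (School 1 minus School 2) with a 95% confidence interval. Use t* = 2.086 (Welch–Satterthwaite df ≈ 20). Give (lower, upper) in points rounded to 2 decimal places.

(-5.12, 4.12)

Per-group SEs: s₁/√n₁ = 7/√122 = 0.6338, s₂/√n₂ = 9/√18 = 2.1213.
Unpooled SE of the difference: √(0.40170244 + 4.49991369) = 2.2140.
Margin of error = t* · SE = 2.086 × 2.2140 = 4.6184.
x̄₁ − x̄₂ = 76.9 − 77.4 = -0.5000.
CI: -0.5000 ± 4.6184 = (-5.12, 4.12).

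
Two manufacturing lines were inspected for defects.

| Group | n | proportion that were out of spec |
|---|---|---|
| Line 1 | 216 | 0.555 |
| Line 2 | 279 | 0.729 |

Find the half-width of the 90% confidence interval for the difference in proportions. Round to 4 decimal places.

The two standard errors are √(0.5550×0.4450/216) = 0.03381 and √(0.7290×0.2710/279) = 0.02661.
Because the samples are independent, SE_diff = √(0.03381² + 0.02661²) = 0.04303.
Using z* = 1.645 for 90%, ME = 1.645 × 0.04303 = 0.07078.

0.0708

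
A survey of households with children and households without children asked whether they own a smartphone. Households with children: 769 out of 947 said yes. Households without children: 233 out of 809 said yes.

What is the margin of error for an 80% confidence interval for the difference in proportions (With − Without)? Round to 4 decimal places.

p̂₁ = 769/947 = 0.8120 and p̂₂ = 233/809 = 0.2880.
SE₁ = √(p̂₁(1−p̂₁)/n₁) = √(0.8120·0.1880/947) = 0.01270; SE₂ = √(0.2880·0.7120/809) = 0.01592.
Independent samples: SE of the difference = √(SE₁² + SE₂²) = √(0.00016129 + 0.0002534464) = 0.02037.
z* for 80% confidence is 1.282, so the margin of error is 1.282 × 0.02037 = 0.02611.

0.0261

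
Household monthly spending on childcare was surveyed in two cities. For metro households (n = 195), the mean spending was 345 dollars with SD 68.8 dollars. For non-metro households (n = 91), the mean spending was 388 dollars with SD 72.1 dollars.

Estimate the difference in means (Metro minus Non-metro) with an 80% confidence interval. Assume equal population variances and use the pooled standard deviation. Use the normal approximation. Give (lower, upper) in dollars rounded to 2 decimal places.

(-54.37, -31.63)

s_p = √[((n₁−1)s₁² + (n₂−1)s₂²)/(n₁+n₂−2)] = √[(194·68.8² + 90·72.1²)/284] = 69.8626.
SE = 69.8626·√(1/195 + 1/91) = 8.8693.
With z* = 1.282, margin = 1.282 × 8.8693 = 11.3704.
x̄₁ − x̄₂ = 345 − 388 = -43.0000; interval -43.0000 ± 11.3704 = (-54.37, -31.63).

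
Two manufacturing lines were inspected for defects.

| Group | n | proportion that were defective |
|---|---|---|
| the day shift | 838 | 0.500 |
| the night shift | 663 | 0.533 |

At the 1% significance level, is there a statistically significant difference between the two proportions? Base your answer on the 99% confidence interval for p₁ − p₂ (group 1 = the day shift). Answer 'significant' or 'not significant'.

not significant

Each SE is √(p̂(1−p̂)/n): √(0.5000·0.5000/838) = 0.01727 and √(0.5330·0.4670/663) = 0.01938.
SE(p̂₁ − p̂₂) = √(SE₁² + SE₂²) = √(0.0002982529 + 0.0003755844) = 0.02596, since the two samples are independent.
At 99% confidence z* = 2.576; margin = 2.576 × 0.02596 = 0.06687.
The difference is 0.5000 − 0.5330 = -0.0330, so the interval is -0.0330 ± 0.06687 = (-0.09987, 0.03387).
The interval (-0.09987, 0.03387) contains 0, so the difference is not significant.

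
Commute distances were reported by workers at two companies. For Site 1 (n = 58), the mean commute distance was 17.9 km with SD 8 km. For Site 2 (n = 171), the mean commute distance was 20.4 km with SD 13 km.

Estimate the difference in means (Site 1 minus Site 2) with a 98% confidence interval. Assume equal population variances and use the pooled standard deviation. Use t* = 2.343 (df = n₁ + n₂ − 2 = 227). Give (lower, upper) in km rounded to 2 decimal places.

(-6.75, 1.75)

Pooled variance s_p² = [57·8² + 170·13²] / (58+171−2) = 142.6344, so s_p = 11.9430.
SE_diff = s_p·√(1/n₁ + 1/n₂) = 11.9430·√(1/58 + 1/171) = 1.8148.
t* = 2.343; margin = 2.343 × 1.8148 = 4.2521.
Difference = 17.9 − 20.4 = -2.5000.
-2.5000 ± 4.2521 → (-6.75, 1.75).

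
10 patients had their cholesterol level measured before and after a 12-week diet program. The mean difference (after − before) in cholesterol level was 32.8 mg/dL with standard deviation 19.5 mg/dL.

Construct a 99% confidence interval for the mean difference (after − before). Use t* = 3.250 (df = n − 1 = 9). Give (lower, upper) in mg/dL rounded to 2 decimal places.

This is a matched-pairs design, so SE = s_d/√n = 19.5/√10 = 6.1664.
Margin = 3.250 × 6.1664 = 20.0408; the interval is 32.8 ± 20.0408 = (12.76, 52.84).

(12.76, 52.84)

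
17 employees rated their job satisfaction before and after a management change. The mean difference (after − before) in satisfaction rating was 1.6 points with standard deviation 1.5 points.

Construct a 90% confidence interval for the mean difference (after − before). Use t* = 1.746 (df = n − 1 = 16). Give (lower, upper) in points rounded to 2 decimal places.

(0.96, 2.24)

This is a matched-pairs design, so SE = s_d/√n = 1.5/√17 = 0.3638.
Margin = 1.746 × 0.3638 = 0.6352; the interval is 1.6 ± 0.6352 = (0.96, 2.24).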